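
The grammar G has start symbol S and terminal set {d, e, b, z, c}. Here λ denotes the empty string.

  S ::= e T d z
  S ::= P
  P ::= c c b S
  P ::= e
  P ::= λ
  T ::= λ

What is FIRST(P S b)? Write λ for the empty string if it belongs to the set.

FIRST(P): from P::=c c b S we get {c}; from P::=e we get {e}; from P::=λ we get {λ}. So FIRST(P) = {λ, c, e}.
FIRST(T): from T::=λ we get {λ}. So FIRST(T) = {λ}.
FIRST(S): from S::=e T d z we get {e}; from S::=P we get {λ, c, e}. So FIRST(S) = {λ, c, e}.
FIRST(P S b): take FIRST of each symbol in turn, carrying on past any symbol whose FIRST contains λ; result {b, c, e}.

{b, c, e}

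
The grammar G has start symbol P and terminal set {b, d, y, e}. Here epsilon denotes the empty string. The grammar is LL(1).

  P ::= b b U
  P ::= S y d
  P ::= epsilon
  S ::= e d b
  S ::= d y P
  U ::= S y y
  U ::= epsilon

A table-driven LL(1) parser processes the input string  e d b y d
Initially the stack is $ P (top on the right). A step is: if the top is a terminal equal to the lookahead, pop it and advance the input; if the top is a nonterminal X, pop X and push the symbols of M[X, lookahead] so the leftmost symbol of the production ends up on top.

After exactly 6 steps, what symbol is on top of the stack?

d

step 1: stack=$ P  input=e d b y d $  — expand P ::= S y d
step 2: stack=$ d y S  input=e d b y d $  — expand S ::= e d b
step 3: stack=$ d y b d e  input=e d b y d $  — match e
step 4: stack=$ d y b d  input=d b y d $  — match d
step 5: stack=$ d y b  input=b y d $  — match b
step 6: stack=$ d y  input=y d $  — match y
Stack after step 6: $ d (top = d).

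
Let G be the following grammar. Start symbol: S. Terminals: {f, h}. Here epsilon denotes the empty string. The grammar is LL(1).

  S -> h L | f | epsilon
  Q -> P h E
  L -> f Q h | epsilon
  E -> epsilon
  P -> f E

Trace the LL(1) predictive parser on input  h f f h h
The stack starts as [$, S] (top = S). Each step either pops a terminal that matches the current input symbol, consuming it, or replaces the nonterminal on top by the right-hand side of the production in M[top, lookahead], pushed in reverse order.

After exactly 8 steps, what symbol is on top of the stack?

     Stack        Input        Action
  1  $ S          h f f h h $  expand S -> h L
  2  $ L h        h f f h h $  match h
  3  $ L          f f h h $    expand L -> f Q h
  4  $ h Q f      f f h h $    match f
  5  $ h Q        f h h $      expand Q -> P h E
  6  $ h E h P    f h h $      expand P -> f E
  7  $ h E h E f  f h h $      match f
  8  $ h E h E    h h $        expand E -> epsilon
Stack after step 8: $ h E h (top = h).

h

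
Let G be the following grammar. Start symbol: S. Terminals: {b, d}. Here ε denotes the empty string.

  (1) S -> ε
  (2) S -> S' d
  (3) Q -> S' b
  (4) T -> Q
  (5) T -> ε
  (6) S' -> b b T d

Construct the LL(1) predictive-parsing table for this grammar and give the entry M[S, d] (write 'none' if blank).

none

FIRST(S') = {b}
FIRST(S) = {ε, b}  (via S' d)
FIRST(Q) = {b}  (via S' b)
FIRST(T) = {ε, b}  (via Q)
FOLLOW(S) includes $ since S is the start symbol.
FOLLOW(S): S appears on no right-hand side. Thus FOLLOW(S) = {$}.
For S -> ε: FIRST(ε) = {ε}, so it goes in M[S, t] for t ∈ {}; since ε ∈ FIRST, also for every t ∈ FOLLOW(S) = {$}.
For S -> S' d: FIRST(S' d) = {b}, so it goes in M[S, t] for t ∈ {b}.
None of these place a production in M[S, d].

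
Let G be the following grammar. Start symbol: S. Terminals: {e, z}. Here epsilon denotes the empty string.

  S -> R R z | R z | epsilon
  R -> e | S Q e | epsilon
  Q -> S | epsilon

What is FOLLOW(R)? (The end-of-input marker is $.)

{e, z}

FIRST(S) = {epsilon, e, z}  (via R R z, R z)
FIRST(Q) = {epsilon, e, z}  (via S)
FIRST(R) = {epsilon, e, z}  (via S Q e)
FOLLOW(S) includes $ since S is the start symbol.
FOLLOW(R): in S->R R z (occurrence 1), R is followed by R z with FIRST {e, z}; in S->R R z (occurrence 2), R is followed by z with FIRST {z}; in S->R z, R is followed by z with FIRST {z}. Thus FOLLOW(R) = {e, z}.
FOLLOW(Q): in R->S Q e, Q is followed by e with FIRST {e}. Thus FOLLOW(Q) = {e}.
FOLLOW(S): in R->S Q e, S is followed by Q e with FIRST {e, z}; in Q->S, the suffix after S is empty, so FOLLOW(S) ⊇ FOLLOW(Q) = {e}. Thus FOLLOW(S) = {$, e, z}.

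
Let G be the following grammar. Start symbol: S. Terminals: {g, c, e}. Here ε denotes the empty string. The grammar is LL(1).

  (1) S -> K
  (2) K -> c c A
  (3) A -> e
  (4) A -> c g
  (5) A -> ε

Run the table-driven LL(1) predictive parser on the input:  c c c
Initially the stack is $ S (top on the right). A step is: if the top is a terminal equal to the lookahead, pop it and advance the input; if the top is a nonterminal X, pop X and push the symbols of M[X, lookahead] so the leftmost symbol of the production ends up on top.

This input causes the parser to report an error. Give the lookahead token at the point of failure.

$

step 1: stack=$ S  input=c c c $  — expand S -> K
step 2: stack=$ K  input=c c c $  — expand K -> c c A
step 3: stack=$ A c c  input=c c c $  — match c
step 4: stack=$ A c  input=c c $  — match c
step 5: stack=$ A  input=c $  — expand A -> c g
step 6: stack=$ g c  input=c $  — match c
step 7: stack=$ g  input=$  — error: top is terminal g but lookahead is $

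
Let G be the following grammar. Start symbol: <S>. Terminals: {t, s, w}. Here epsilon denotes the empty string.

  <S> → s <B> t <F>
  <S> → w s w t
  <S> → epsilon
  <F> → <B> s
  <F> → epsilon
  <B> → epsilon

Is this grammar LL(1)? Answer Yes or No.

Yes

FIRST(<S>) = {epsilon, s, w}
FIRST(<F>) = {epsilon, s}
FIRST(<B>) = {epsilon}
FOLLOW(<S>) = {$}
FOLLOW(<F>) = {$}
FOLLOW(<B>) = {s, t}
Each cell of M receives at most one production.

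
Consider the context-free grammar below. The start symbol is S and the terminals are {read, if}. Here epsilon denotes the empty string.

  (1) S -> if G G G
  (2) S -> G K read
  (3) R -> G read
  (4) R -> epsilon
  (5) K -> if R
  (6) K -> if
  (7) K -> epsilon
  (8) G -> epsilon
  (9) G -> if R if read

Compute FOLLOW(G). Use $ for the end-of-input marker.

{$, if, read}

FIRST(K) = {epsilon, if}
FIRST(G) = {epsilon, if}
FIRST(S) = {if, read}  (via G K read)
FIRST(R) = {epsilon, if, read}  (via G read)
FOLLOW(S) includes $ since S is the start symbol.
FOLLOW(S): S appears on no right-hand side. Thus FOLLOW(S) = {$}.
FOLLOW(K): in S->G K read, K is followed by read with FIRST {read}. Thus FOLLOW(K) = {read}.
FOLLOW(R): in K->if R, the suffix after R is empty, so FOLLOW(R) ⊇ FOLLOW(K) = {read}; in G->if R if read, R is followed by if read with FIRST {if}. Thus FOLLOW(R) = {if, read}.
FOLLOW(G): in S->if G G G (occurrence 1), G is followed by G G with FIRST {epsilon, if}; in S->if G G G (occurrence 1), the suffix after G is nullable, so FOLLOW(G) ⊇ FOLLOW(S) = {$}; in S->if G G G (occurrence 2), G is followed by G with FIRST {epsilon, if}; in S->if G G G (occurrence 2), the suffix after G is nullable, so FOLLOW(G) ⊇ FOLLOW(S) = {$}; in S->if G G G (occurrence 3), the suffix after G is empty, so FOLLOW(G) ⊇ FOLLOW(S) = {$}; in S->G K read, G is followed by K read with FIRST {if, read}; in R->G read, G is followed by read with FIRST {read}. Thus FOLLOW(G) = {$, if, read}.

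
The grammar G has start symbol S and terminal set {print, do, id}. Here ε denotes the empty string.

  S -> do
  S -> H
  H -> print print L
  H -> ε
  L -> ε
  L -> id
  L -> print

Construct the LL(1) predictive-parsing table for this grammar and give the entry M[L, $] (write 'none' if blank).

L -> ε

FIRST(H): from H->print print L we get {print}; from H->ε we get {ε}. So FIRST(H) = {ε, print}.
FIRST(L): from L->ε we get {ε}; from L->id we get {id}; from L->print we get {print}. So FIRST(L) = {ε, id, print}.
FIRST(S): from S->do we get {do}; from S->H we get {ε, print}. So FIRST(S) = {ε, do, print}.
FOLLOW(S) includes $ since S is the start symbol.
FOLLOW(H): in S->H, the suffix after H is empty, so FOLLOW(H) ⊇ FOLLOW(S) = {$}. Thus FOLLOW(H) = {$}.
FOLLOW(L): in H->print print L, the suffix after L is empty, so FOLLOW(L) ⊇ FOLLOW(H) = {$}. Thus FOLLOW(L) = {$}.
For L -> ε: FIRST(ε) = {ε}, so it goes in M[L, t] for t ∈ {}; since ε ∈ FIRST, also for every t ∈ FOLLOW(L) = {$}.
For L -> id: FIRST(id) = {id}, so it goes in M[L, t] for t ∈ {id}.
For L -> print: FIRST(print) = {print}, so it goes in M[L, t] for t ∈ {print}.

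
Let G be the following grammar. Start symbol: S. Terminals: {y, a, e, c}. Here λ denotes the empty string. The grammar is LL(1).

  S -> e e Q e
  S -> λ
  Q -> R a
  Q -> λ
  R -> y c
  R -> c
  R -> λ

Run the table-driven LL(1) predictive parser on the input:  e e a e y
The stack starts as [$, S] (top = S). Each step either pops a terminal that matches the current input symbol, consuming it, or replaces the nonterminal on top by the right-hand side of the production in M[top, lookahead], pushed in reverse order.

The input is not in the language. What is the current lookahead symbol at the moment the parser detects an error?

     Stack      Input        Action
  1  $ S        e e a e y $  expand S -> e e Q e
  2  $ e Q e e  e e a e y $  match e
  3  $ e Q e    e a e y $    match e
  4  $ e Q      a e y $      expand Q -> R a
  5  $ e a R    a e y $      expand R -> λ
  6  $ e a      a e y $      match a
  7  $ e        e y $        match e
  8  $          y $          error: stack empty but input remains

y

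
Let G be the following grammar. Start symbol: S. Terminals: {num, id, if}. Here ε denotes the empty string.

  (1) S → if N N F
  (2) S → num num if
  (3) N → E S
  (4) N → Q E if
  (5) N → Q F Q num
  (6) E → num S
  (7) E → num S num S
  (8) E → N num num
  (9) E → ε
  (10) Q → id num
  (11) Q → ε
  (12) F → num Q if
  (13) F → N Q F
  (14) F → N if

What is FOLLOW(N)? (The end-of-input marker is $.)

FIRST(S): from S→if N N F we get {if}; from S→num num if we get {num}. So FIRST(S) = {if, num}.
FIRST(Q): from Q→id num we get {id}; from Q→ε we get {ε}. So FIRST(Q) = {ε, id}.
FIRST(N): from N→E S we get {id, if, num}; from N→Q E if we get {id, if, num}; from N→Q F Q num we get {id, if, num}. So FIRST(N) = {id, if, num}.
FIRST(E): from E→num S we get {num}; from E→num S num S we get {num}; from E→N num num we get {id, if, num}; from E→ε we get {ε}. So FIRST(E) = {ε, id, if, num}.
FIRST(F): from F→num Q if we get {num}; from F→N Q F we get {id, if, num}; from F→N if we get {id, if, num}. So FIRST(F) = {id, if, num}.
FOLLOW(S) includes $ since S is the start symbol.
FOLLOW(N): in S→if N N F (occurrence 1), N is followed by N F with FIRST {id, if, num}; in S→if N N F (occurrence 2), N is followed by F with FIRST {id, if, num}; in E→N num num, N is followed by num num with FIRST {num}; in F→N Q F, N is followed by Q F with FIRST {id, if, num}; in F→N if, N is followed by if with FIRST {if}. Thus FOLLOW(N) = {id, if, num}.
FOLLOW(E): in N→E S, E is followed by S with FIRST {if, num}; in N→Q E if, E is followed by if with FIRST {if}. Thus FOLLOW(E) = {if, num}.
FOLLOW(S): in N→E S, the suffix after S is empty, so FOLLOW(S) ⊇ FOLLOW(N) = {id, if, num}; in E→num S, the suffix after S is empty, so FOLLOW(S) ⊇ FOLLOW(E) = {if, num}; in E→num S num S (occurrence 1), S is followed by num S with FIRST {num}; in E→num S num S (occurrence 2), the suffix after S is empty, so FOLLOW(S) ⊇ FOLLOW(E) = {if, num}. Thus FOLLOW(S) = {$, id, if, num}.
FOLLOW(Q): in N→Q E if, Q is followed by E if with FIRST {id, if, num}; in N→Q F Q num (occurrence 1), Q is followed by F Q num with FIRST {id, if, num}; in N→Q F Q num (occurrence 2), Q is followed by num with FIRST {num}; in F→num Q if, Q is followed by if with FIRST {if}; in F→N Q F, Q is followed by F with FIRST {id, if, num}. Thus FOLLOW(Q) = {id, if, num}.
FOLLOW(F): in S→if N N F, the suffix after F is empty, so FOLLOW(F) ⊇ FOLLOW(S) = {$, id, if, num}; in N→Q F Q num, F is followed by Q num with FIRST {id, num}; in F→N Q F, the suffix after F is empty (adds nothing new). Thus FOLLOW(F) = {$, id, if, num}.

{id, if, num}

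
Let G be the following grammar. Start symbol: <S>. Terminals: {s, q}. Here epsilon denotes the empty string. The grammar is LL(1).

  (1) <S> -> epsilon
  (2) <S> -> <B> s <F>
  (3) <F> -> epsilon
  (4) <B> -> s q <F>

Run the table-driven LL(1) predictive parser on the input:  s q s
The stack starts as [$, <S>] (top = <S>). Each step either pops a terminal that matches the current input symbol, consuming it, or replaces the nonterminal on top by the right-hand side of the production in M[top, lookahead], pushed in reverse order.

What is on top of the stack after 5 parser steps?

     Stack            Input    Action
  1  $ <S>            s q s $  expand <S> -> <B> s <F>
  2  $ <F> s <B>      s q s $  expand <B> -> s q <F>
  3  $ <F> s <F> q s  s q s $  match s
  4  $ <F> s <F> q    q s $    match q
  5  $ <F> s <F>      s $      expand <F> -> epsilon
Stack after step 5: $ <F> s (top = s).

s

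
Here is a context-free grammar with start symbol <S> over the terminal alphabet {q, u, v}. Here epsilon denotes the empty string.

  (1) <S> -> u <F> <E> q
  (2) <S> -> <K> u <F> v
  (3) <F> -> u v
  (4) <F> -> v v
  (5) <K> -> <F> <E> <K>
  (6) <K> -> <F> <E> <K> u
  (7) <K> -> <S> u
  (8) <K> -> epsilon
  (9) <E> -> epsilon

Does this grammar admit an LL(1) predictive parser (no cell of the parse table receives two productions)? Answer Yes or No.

FIRST(<S>) = {u, v}
FIRST(<F>) = {u, v}
FIRST(<K>) = {epsilon, u, v}
FIRST(<E>) = {epsilon}
FOLLOW(<S>) = {$, u}
FOLLOW(<F>) = {q, u, v}
FOLLOW(<K>) = {u}
FOLLOW(<E>) = {q, u, v}
Cell M[<K>, u] receives both <K> -> <F> <E> <K> and <K> -> <F> <E> <K> u and <K> -> <S> u and <K> -> epsilon — the grammar is not LL(1).

No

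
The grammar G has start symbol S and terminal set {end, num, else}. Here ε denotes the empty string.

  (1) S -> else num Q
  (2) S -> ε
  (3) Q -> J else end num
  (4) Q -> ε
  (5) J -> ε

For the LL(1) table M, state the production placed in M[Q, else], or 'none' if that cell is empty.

Q -> J else end num

FIRST(S): from S->else num Q we get {else}; from S->ε we get {ε}. So FIRST(S) = {ε, else}.
FIRST(J): from J->ε we get {ε}. So FIRST(J) = {ε}.
FIRST(Q): from Q->J else end num we get {else}; from Q->ε we get {ε}. So FIRST(Q) = {ε, else}.
FOLLOW(S) includes $ since S is the start symbol.
FOLLOW(S): S appears on no right-hand side. Thus FOLLOW(S) = {$}.
FOLLOW(Q): in S->else num Q, the suffix after Q is empty, so FOLLOW(Q) ⊇ FOLLOW(S) = {$}. Thus FOLLOW(Q) = {$}.
For Q -> J else end num: FIRST(J else end num) = {else}, so it goes in M[Q, t] for t ∈ {else}.
For Q -> ε: FIRST(ε) = {ε}, so it goes in M[Q, t] for t ∈ {}; since ε ∈ FIRST, also for every t ∈ FOLLOW(Q) = {$}.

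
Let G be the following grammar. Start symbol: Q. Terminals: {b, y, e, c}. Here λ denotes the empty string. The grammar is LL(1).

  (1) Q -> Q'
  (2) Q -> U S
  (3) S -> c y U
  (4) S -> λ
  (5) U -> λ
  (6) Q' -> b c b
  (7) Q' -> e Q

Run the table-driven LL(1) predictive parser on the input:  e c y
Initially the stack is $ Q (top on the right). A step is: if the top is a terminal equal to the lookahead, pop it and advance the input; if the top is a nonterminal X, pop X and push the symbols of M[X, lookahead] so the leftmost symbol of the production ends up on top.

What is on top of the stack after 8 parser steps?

step 1: stack=$ Q  input=e c y $  — expand Q -> Q'
step 2: stack=$ Q'  input=e c y $  — expand Q' -> e Q
step 3: stack=$ Q e  input=e c y $  — match e
step 4: stack=$ Q  input=c y $  — expand Q -> U S
step 5: stack=$ S U  input=c y $  — expand U -> λ
step 6: stack=$ S  input=c y $  — expand S -> c y U
step 7: stack=$ U y c  input=c y $  — match c
step 8: stack=$ U y  input=y $  — match y
Stack after step 8: $ U (top = U).

U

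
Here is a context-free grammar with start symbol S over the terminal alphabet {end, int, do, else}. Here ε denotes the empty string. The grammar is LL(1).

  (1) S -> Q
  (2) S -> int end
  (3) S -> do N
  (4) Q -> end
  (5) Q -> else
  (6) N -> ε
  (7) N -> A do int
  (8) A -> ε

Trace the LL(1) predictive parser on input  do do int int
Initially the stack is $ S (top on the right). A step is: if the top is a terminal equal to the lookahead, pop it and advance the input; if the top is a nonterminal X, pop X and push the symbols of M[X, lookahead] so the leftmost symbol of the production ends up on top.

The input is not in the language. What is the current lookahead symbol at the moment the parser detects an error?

int

step 1: stack=$ S  input=do do int int $  — expand S -> do N
step 2: stack=$ N do  input=do do int int $  — match do
step 3: stack=$ N  input=do int int $  — expand N -> A do int
step 4: stack=$ int do A  input=do int int $  — expand A -> ε
step 5: stack=$ int do  input=do int int $  — match do
step 6: stack=$ int  input=int int $  — match int
step 7: stack=$  input=int $  — error: stack empty but input remains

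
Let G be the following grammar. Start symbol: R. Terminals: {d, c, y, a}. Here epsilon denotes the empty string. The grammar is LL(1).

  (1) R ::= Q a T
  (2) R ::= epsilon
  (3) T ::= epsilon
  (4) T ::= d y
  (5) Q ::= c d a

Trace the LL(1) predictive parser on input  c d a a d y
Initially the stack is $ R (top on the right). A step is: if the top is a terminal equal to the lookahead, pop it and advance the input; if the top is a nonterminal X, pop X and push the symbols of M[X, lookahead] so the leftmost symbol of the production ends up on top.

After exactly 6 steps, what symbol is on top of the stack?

T

     Stack        Input          Action
  1  $ R          c d a a d y $  expand R ::= Q a T
  2  $ T a Q      c d a a d y $  expand Q ::= c d a
  3  $ T a a d c  c d a a d y $  match c
  4  $ T a a d    d a a d y $    match d
  5  $ T a a      a a d y $      match a
  6  $ T a        a d y $        match a
Stack after step 6: $ T (top = T).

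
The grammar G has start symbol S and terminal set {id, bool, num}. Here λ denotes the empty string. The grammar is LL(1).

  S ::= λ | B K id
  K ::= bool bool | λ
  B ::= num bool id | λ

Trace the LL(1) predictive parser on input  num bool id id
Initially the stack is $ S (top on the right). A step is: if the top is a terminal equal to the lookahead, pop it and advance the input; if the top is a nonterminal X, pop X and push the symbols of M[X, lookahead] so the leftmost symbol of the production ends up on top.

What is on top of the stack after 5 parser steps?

     Stack               Input             Action
  1  $ S                 num bool id id $  expand S ::= B K id
  2  $ id K B            num bool id id $  expand B ::= num bool id
  3  $ id K id bool num  num bool id id $  match num
  4  $ id K id bool      bool id id $      match bool
  5  $ id K id           id id $           match id
Stack after step 5: $ id K (top = K).

K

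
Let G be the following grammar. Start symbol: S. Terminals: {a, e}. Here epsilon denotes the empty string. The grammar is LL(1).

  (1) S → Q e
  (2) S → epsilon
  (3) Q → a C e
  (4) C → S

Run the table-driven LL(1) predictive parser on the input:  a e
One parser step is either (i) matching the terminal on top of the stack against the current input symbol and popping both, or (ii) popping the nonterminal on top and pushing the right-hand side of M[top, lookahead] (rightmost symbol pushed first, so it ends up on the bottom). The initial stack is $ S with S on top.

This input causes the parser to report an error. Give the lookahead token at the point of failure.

step 1: stack=$ S  input=a e $  — expand S → Q e
step 2: stack=$ e Q  input=a e $  — expand Q → a C e
step 3: stack=$ e e C a  input=a e $  — match a
step 4: stack=$ e e C  input=e $  — expand C → S
step 5: stack=$ e e S  input=e $  — expand S → epsilon
step 6: stack=$ e e  input=e $  — match e
step 7: stack=$ e  input=$  — error: top is terminal e but lookahead is $

$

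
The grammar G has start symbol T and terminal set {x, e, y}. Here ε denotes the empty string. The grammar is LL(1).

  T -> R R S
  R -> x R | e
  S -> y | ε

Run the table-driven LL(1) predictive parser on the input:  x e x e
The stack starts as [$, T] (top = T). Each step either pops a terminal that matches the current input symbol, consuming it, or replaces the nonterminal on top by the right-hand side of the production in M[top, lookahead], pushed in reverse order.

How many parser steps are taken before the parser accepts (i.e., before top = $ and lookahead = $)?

10

step 1: stack=$ T  input=x e x e $  — expand T -> R R S
step 2: stack=$ S R R  input=x e x e $  — expand R -> x R
step 3: stack=$ S R R x  input=x e x e $  — match x
step 4: stack=$ S R R  input=e x e $  — expand R -> e
step 5: stack=$ S R e  input=e x e $  — match e
step 6: stack=$ S R  input=x e $  — expand R -> x R
step 7: stack=$ S R x  input=x e $  — match x
step 8: stack=$ S R  input=e $  — expand R -> e
step 9: stack=$ S e  input=e $  — match e
step 10: stack=$ S  input=$  — expand S -> ε
Accept reached after 10 steps.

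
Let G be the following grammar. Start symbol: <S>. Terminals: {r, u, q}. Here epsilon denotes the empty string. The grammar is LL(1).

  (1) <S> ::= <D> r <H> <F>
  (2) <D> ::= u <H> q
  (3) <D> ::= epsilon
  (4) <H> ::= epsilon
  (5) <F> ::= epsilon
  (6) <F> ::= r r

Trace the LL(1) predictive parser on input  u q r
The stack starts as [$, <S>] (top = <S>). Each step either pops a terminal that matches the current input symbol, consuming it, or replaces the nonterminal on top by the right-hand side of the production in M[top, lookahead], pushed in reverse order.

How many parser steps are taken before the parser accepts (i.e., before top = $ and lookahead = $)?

8

step 1: stack=$ <S>  input=u q r $  — expand <S> ::= <D> r <H> <F>
step 2: stack=$ <F> <H> r <D>  input=u q r $  — expand <D> ::= u <H> q
step 3: stack=$ <F> <H> r q <H> u  input=u q r $  — match u
step 4: stack=$ <F> <H> r q <H>  input=q r $  — expand <H> ::= epsilon
step 5: stack=$ <F> <H> r q  input=q r $  — match q
step 6: stack=$ <F> <H> r  input=r $  — match r
step 7: stack=$ <F> <H>  input=$  — expand <H> ::= epsilon
step 8: stack=$ <F>  input=$  — expand <F> ::= epsilon
Accept reached after 8 steps.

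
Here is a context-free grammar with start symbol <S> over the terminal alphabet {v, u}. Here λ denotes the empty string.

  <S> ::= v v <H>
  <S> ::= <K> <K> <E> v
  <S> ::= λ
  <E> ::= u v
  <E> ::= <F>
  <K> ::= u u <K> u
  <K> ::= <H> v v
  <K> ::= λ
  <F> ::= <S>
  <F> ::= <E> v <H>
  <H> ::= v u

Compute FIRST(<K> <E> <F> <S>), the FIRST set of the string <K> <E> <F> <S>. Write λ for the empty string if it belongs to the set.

{λ, u, v}

FIRST(<H>): from <H>::=v u we get {v}. So FIRST(<H>) = {v}.
FIRST(<K>): from <K>::=u u <K> u we get {u}; from <K>::=<H> v v we get {v}; from <K>::=λ we get {λ}. So FIRST(<K>) = {λ, u, v}.
FIRST(<S>): from <S>::=v v <H> we get {v}; from <S>::=<K> <K> <E> v we get {u, v}; from <S>::=λ we get {λ}. So FIRST(<S>) = {λ, u, v}.
FIRST(<E>): from <E>::=u v we get {u}; from <E>::=<F> we get {λ, u, v}. So FIRST(<E>) = {λ, u, v}.
FIRST(<F>): from <F>::=<S> we get {λ, u, v}; from <F>::=<E> v <H> we get {u, v}. So FIRST(<F>) = {λ, u, v}.
FIRST(<K> <E> <F> <S>): take FIRST of each symbol in turn, carrying on past any symbol whose FIRST contains λ; result {λ, u, v}.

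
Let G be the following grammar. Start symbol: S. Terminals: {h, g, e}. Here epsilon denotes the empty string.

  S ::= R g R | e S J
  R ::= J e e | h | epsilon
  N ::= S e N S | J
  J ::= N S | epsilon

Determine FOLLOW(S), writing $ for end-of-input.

{$, e, g, h}

FIRST(S): from S::=R g R we get {e, g, h}; from S::=e S J we get {e}. So FIRST(S) = {e, g, h}.
FIRST(R): from R::=J e e we get {e, g, h}; from R::=h we get {h}; from R::=epsilon we get {epsilon}. So FIRST(R) = {epsilon, e, g, h}.
FIRST(N): from N::=S e N S we get {e, g, h}; from N::=J we get {epsilon, e, g, h}. So FIRST(N) = {epsilon, e, g, h}.
FIRST(J): from J::=N S we get {e, g, h}; from J::=epsilon we get {epsilon}. So FIRST(J) = {epsilon, e, g, h}.
FOLLOW(S) includes $ since S is the start symbol.
FOLLOW(N): in N::=S e N S, N is followed by S with FIRST {e, g, h}; in J::=N S, N is followed by S with FIRST {e, g, h}. Thus FOLLOW(N) = {e, g, h}.
FOLLOW(S): in S::=e S J, S is followed by J with FIRST {epsilon, e, g, h}; in S::=e S J, the suffix after S is nullable (adds nothing new); in N::=S e N S (occurrence 1), S is followed by e N S with FIRST {e}; in N::=S e N S (occurrence 2), the suffix after S is empty, so FOLLOW(S) ⊇ FOLLOW(N) = {e, g, h}; in J::=N S, the suffix after S is empty, so FOLLOW(S) ⊇ FOLLOW(J) = {$, e, g, h}. Thus FOLLOW(S) = {$, e, g, h}.
FOLLOW(R): in S::=R g R (occurrence 1), R is followed by g R with FIRST {g}; in S::=R g R (occurrence 2), the suffix after R is empty, so FOLLOW(R) ⊇ FOLLOW(S) = {$, e, g, h}. Thus FOLLOW(R) = {$, e, g, h}.
FOLLOW(J): in S::=e S J, the suffix after J is empty, so FOLLOW(J) ⊇ FOLLOW(S) = {$, e, g, h}; in R::=J e e, J is followed by e e with FIRST {e}; in N::=J, the suffix after J is empty, so FOLLOW(J) ⊇ FOLLOW(N) = {e, g, h}. Thus FOLLOW(J) = {$, e, g, h}.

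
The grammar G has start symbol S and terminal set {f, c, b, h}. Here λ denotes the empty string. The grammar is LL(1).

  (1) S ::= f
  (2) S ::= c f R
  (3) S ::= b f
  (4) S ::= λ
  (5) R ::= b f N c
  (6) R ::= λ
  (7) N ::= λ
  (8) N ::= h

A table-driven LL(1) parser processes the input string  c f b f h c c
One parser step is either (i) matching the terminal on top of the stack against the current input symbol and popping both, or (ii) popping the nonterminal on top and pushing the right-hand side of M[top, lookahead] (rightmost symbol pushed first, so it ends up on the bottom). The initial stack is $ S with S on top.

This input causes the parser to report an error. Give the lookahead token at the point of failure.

step 1: stack=$ S  input=c f b f h c c $  — expand S ::= c f R
step 2: stack=$ R f c  input=c f b f h c c $  — match c
step 3: stack=$ R f  input=f b f h c c $  — match f
step 4: stack=$ R  input=b f h c c $  — expand R ::= b f N c
step 5: stack=$ c N f b  input=b f h c c $  — match b
step 6: stack=$ c N f  input=f h c c $  — match f
step 7: stack=$ c N  input=h c c $  — expand N ::= h
step 8: stack=$ c h  input=h c c $  — match h
step 9: stack=$ c  input=c c $  — match c
step 10: stack=$  input=c $  — error: stack empty but input remains

c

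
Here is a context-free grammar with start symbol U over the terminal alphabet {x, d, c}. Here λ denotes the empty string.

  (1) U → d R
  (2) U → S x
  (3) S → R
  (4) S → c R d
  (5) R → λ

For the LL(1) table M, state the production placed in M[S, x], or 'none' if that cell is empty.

FIRST(R): from R→λ we get {λ}. So FIRST(R) = {λ}.
FIRST(S): from S→R we get {λ}; from S→c R d we get {c}. So FIRST(S) = {λ, c}.
FIRST(U): from U→d R we get {d}; from U→S x we get {c, x}. So FIRST(U) = {c, d, x}.
FOLLOW(U) includes $ since U is the start symbol.
FOLLOW(S): in U→S x, S is followed by x with FIRST {x}. Thus FOLLOW(S) = {x}.
For S → R: FIRST(R) = {λ}, so it goes in M[S, t] for t ∈ {}; since λ ∈ FIRST, also for every t ∈ FOLLOW(S) = {x}.
For S → c R d: FIRST(c R d) = {c}, so it goes in M[S, t] for t ∈ {c}.

S → R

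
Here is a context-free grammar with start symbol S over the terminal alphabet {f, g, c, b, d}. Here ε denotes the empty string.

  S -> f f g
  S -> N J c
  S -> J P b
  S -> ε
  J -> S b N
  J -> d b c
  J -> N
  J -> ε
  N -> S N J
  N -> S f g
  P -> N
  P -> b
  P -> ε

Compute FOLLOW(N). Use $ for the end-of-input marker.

FIRST(S): from S->f f g we get {f}; from S->N J c we get {b, d, f}; from S->J P b we get {b, d, f}; from S->ε we get {ε}. So FIRST(S) = {ε, b, d, f}.
FIRST(N): from N->S N J we get {b, d, f}; from N->S f g we get {b, d, f}. So FIRST(N) = {b, d, f}.
FIRST(J): from J->S b N we get {b, d, f}; from J->d b c we get {d}; from J->N we get {b, d, f}; from J->ε we get {ε}. So FIRST(J) = {ε, b, d, f}.
FIRST(P): from P->N we get {b, d, f}; from P->b we get {b}; from P->ε we get {ε}. So FIRST(P) = {ε, b, d, f}.
FOLLOW(S) includes $ since S is the start symbol.
FOLLOW(S): in J->S b N, S is followed by b N with FIRST {b}; in N->S N J, S is followed by N J with FIRST {b, d, f}; in N->S f g, S is followed by f g with FIRST {f}. Thus FOLLOW(S) = {$, b, d, f}.
FOLLOW(P): in S->J P b, P is followed by b with FIRST {b}. Thus FOLLOW(P) = {b}.
FOLLOW(J): in S->N J c, J is followed by c with FIRST {c}; in S->J P b, J is followed by P b with FIRST {b, d, f}; in N->S N J, the suffix after J is empty, so FOLLOW(J) ⊇ FOLLOW(N) = {b, c, d, f}. Thus FOLLOW(J) = {b, c, d, f}.
FOLLOW(N): in S->N J c, N is followed by J c with FIRST {b, c, d, f}; in J->S b N, the suffix after N is empty, so FOLLOW(N) ⊇ FOLLOW(J) = {b, c, d, f}; in J->N, the suffix after N is empty, so FOLLOW(N) ⊇ FOLLOW(J) = {b, c, d, f}; in N->S N J, N is followed by J with FIRST {ε, b, d, f}; in N->S N J, the suffix after N is nullable (adds nothing new); in P->N, the suffix after N is empty, so FOLLOW(N) ⊇ FOLLOW(P) = {b}. Thus FOLLOW(N) = {b, c, d, f}.

{b, c, d, f}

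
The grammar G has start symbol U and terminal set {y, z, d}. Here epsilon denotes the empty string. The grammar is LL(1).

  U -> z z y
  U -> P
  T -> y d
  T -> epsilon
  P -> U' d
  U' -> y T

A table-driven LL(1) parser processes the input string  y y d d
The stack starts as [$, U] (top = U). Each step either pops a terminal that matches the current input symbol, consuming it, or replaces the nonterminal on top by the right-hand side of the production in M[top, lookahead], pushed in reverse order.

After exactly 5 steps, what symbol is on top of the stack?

y

     Stack    Input      Action
  1  $ U      y y d d $  expand U -> P
  2  $ P      y y d d $  expand P -> U' d
  3  $ d U'   y y d d $  expand U' -> y T
  4  $ d T y  y y d d $  match y
  5  $ d T    y d d $    expand T -> y d
Stack after step 5: $ d d y (top = y).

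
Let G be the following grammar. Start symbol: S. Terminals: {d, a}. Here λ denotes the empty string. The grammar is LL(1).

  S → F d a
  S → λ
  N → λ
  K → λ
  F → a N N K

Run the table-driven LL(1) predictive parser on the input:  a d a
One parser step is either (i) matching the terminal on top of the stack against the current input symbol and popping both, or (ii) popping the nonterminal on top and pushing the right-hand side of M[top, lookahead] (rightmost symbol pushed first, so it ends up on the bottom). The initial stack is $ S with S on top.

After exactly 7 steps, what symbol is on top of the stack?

     Stack          Input    Action
  1  $ S            a d a $  expand S → F d a
  2  $ a d F        a d a $  expand F → a N N K
  3  $ a d K N N a  a d a $  match a
  4  $ a d K N N    d a $    expand N → λ
  5  $ a d K N      d a $    expand N → λ
  6  $ a d K        d a $    expand K → λ
  7  $ a d          d a $    match d
Stack after step 7: $ a (top = a).

a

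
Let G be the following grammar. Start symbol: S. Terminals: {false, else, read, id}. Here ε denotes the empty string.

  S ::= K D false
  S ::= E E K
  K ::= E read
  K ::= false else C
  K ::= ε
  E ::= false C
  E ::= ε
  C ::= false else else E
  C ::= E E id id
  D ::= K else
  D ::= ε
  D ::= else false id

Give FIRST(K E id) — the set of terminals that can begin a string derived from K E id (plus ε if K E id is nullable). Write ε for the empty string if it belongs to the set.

FIRST(E): from E::=false C we get {false}; from E::=ε we get {ε}. So FIRST(E) = {ε, false}.
FIRST(K): from K::=E read we get {false, read}; from K::=false else C we get {false}; from K::=ε we get {ε}. So FIRST(K) = {ε, false, read}.
FIRST(C): from C::=false else else E we get {false}; from C::=E E id id we get {false, id}. So FIRST(C) = {false, id}.
FIRST(D): from D::=K else we get {else, false, read}; from D::=ε we get {ε}; from D::=else false id we get {else}. So FIRST(D) = {ε, else, false, read}.
FIRST(S): from S::=K D false we get {else, false, read}; from S::=E E K we get {ε, false, read}. So FIRST(S) = {ε, else, false, read}.
FIRST(K E id): take FIRST of each symbol in turn, carrying on past any symbol whose FIRST contains ε; result {false, id, read}.

{false, id, read}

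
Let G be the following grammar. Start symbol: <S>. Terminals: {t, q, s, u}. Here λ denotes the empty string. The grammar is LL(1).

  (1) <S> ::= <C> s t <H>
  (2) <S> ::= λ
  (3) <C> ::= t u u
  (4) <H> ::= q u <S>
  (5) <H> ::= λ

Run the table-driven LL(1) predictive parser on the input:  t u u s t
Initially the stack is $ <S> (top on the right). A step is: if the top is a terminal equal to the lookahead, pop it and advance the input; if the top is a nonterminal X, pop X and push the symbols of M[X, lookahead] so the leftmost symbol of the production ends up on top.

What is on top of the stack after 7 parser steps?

<H>

step 1: stack=$ <S>  input=t u u s t $  — expand <S> ::= <C> s t <H>
step 2: stack=$ <H> t s <C>  input=t u u s t $  — expand <C> ::= t u u
step 3: stack=$ <H> t s u u t  input=t u u s t $  — match t
step 4: stack=$ <H> t s u u  input=u u s t $  — match u
step 5: stack=$ <H> t s u  input=u s t $  — match u
step 6: stack=$ <H> t s  input=s t $  — match s
step 7: stack=$ <H> t  input=t $  — match t
Stack after step 7: $ <H> (top = <H>).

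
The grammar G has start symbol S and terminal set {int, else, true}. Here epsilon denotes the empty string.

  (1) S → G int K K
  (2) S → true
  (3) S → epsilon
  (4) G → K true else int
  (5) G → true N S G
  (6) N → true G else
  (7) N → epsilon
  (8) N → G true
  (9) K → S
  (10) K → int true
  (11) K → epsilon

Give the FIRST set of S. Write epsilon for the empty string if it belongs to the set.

FIRST(S): from S→G int K K we get {int, true}; from S→true we get {true}; from S→epsilon we get {epsilon}. So FIRST(S) = {epsilon, int, true}.
FIRST(K): from K→S we get {epsilon, int, true}; from K→int true we get {int}; from K→epsilon we get {epsilon}. So FIRST(K) = {epsilon, int, true}.
FIRST(G): from G→K true else int we get {int, true}; from G→true N S G we get {true}. So FIRST(G) = {int, true}.
FIRST(N): from N→true G else we get {true}; from N→epsilon we get {epsilon}; from N→G true we get {int, true}. So FIRST(N) = {epsilon, int, true}.

{epsilon, int, true}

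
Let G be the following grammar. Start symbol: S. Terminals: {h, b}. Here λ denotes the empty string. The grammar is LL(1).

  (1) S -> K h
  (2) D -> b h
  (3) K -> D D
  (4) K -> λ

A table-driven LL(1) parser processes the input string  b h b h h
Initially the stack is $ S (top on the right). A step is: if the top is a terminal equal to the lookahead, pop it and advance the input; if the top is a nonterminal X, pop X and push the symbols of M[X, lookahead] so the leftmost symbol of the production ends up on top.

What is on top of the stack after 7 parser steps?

     Stack      Input        Action
  1  $ S        b h b h h $  expand S -> K h
  2  $ h K      b h b h h $  expand K -> D D
  3  $ h D D    b h b h h $  expand D -> b h
  4  $ h D h b  b h b h h $  match b
  5  $ h D h    h b h h $    match h
  6  $ h D      b h h $      expand D -> b h
  7  $ h h b    b h h $      match b
Stack after step 7: $ h h (top = h).

h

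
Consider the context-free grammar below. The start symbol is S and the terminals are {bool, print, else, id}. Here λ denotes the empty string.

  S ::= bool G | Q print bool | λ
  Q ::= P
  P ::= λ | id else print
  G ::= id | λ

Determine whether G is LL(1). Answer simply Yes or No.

FIRST(S) = {λ, bool, id, print}
FIRST(Q) = {λ, id}
FIRST(P) = {λ, id}
FIRST(G) = {λ, id}
FOLLOW(S) = {$}
FOLLOW(Q) = {print}
FOLLOW(P) = {print}
FOLLOW(G) = {$}
Each cell of M receives at most one production.

Yes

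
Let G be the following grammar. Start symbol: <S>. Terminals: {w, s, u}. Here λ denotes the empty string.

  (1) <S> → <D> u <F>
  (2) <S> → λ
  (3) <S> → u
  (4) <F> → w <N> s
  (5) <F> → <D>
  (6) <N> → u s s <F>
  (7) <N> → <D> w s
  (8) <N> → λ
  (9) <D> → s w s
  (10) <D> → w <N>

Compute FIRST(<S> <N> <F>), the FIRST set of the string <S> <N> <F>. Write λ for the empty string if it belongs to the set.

{s, u, w}

FIRST(<D>) = {s, w}
FIRST(<S>) = {λ, s, u, w}  (via <D> u <F>)
FIRST(<F>) = {s, w}  (via <D>)
FIRST(<N>) = {λ, s, u, w}  (via <D> w s)
FIRST(<S> <N> <F>): take FIRST of each symbol in turn, carrying on past any symbol whose FIRST contains λ; result {s, u, w}.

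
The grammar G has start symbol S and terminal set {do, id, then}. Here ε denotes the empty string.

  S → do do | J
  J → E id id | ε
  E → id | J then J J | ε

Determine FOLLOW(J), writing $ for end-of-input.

{$, id, then}

FIRST(S): from S→do do we get {do}; from S→J we get {ε, id, then}. So FIRST(S) = {ε, do, id, then}.
FIRST(J): from J→E id id we get {id, then}; from J→ε we get {ε}. So FIRST(J) = {ε, id, then}.
FIRST(E): from E→id we get {id}; from E→J then J J we get {id, then}; from E→ε we get {ε}. So FIRST(E) = {ε, id, then}.
FOLLOW(S) includes $ since S is the start symbol.
FOLLOW(S): S appears on no right-hand side. Thus FOLLOW(S) = {$}.
FOLLOW(E): in J→E id id, E is followed by id id with FIRST {id}. Thus FOLLOW(E) = {id}.
FOLLOW(J): in S→J, the suffix after J is empty, so FOLLOW(J) ⊇ FOLLOW(S) = {$}; in E→J then J J (occurrence 1), J is followed by then J J with FIRST {then}; in E→J then J J (occurrence 2), J is followed by J with FIRST {ε, id, then}; in E→J then J J (occurrence 2), the suffix after J is nullable, so FOLLOW(J) ⊇ FOLLOW(E) = {id}; in E→J then J J (occurrence 3), the suffix after J is empty, so FOLLOW(J) ⊇ FOLLOW(E) = {id}. Thus FOLLOW(J) = {$, id, then}.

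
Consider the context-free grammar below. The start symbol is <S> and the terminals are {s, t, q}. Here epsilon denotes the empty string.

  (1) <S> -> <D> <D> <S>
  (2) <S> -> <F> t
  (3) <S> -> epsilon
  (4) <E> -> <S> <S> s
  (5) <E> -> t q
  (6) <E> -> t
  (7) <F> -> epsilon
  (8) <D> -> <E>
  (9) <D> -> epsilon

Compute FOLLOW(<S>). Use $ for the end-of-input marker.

{$, s, t}

FIRST(<F>): from <F>->epsilon we get {epsilon}. So FIRST(<F>) = {epsilon}.
FIRST(<S>): from <S>-><D> <D> <S> we get {epsilon, s, t}; from <S>-><F> t we get {t}; from <S>->epsilon we get {epsilon}. So FIRST(<S>) = {epsilon, s, t}.
FIRST(<E>): from <E>-><S> <S> s we get {s, t}; from <E>->t q we get {t}; from <E>->t we get {t}. So FIRST(<E>) = {s, t}.
FIRST(<D>): from <D>-><E> we get {s, t}; from <D>->epsilon we get {epsilon}. So FIRST(<D>) = {epsilon, s, t}.
FOLLOW(<S>) includes $ since <S> is the start symbol.
FOLLOW(<S>): in <S>-><D> <D> <S>, the suffix after <S> is empty (adds nothing new); in <E>-><S> <S> s (occurrence 1), <S> is followed by <S> s with FIRST {s, t}; in <E>-><S> <S> s (occurrence 2), <S> is followed by s with FIRST {s}. Thus FOLLOW(<S>) = {$, s, t}.
FOLLOW(<F>): in <S>-><F> t, <F> is followed by t with FIRST {t}. Thus FOLLOW(<F>) = {t}.
FOLLOW(<D>): in <S>-><D> <D> <S> (occurrence 1), <D> is followed by <D> <S> with FIRST {epsilon, s, t}; in <S>-><D> <D> <S> (occurrence 1), the suffix after <D> is nullable, so FOLLOW(<D>) ⊇ FOLLOW(<S>) = {$, s, t}; in <S>-><D> <D> <S> (occurrence 2), <D> is followed by <S> with FIRST {epsilon, s, t}; in <S>-><D> <D> <S> (occurrence 2), the suffix after <D> is nullable, so FOLLOW(<D>) ⊇ FOLLOW(<S>) = {$, s, t}. Thus FOLLOW(<D>) = {$, s, t}.
FOLLOW(<E>): in <D>-><E>, the suffix after <E> is empty, so FOLLOW(<E>) ⊇ FOLLOW(<D>) = {$, s, t}. Thus FOLLOW(<E>) = {$, s, t}.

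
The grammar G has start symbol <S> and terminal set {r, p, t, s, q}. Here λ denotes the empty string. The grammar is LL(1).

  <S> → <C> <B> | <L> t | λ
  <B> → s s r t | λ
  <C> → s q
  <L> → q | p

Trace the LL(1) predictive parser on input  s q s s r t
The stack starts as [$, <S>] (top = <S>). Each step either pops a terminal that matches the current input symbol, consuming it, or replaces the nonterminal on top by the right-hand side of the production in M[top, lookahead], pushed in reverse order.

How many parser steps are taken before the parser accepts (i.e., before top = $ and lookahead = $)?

     Stack      Input          Action
  1  $ <S>      s q s s r t $  expand <S> → <C> <B>
  2  $ <B> <C>  s q s s r t $  expand <C> → s q
  3  $ <B> q s  s q s s r t $  match s
  4  $ <B> q    q s s r t $    match q
  5  $ <B>      s s r t $      expand <B> → s s r t
  6  $ t r s s  s s r t $      match s
  7  $ t r s    s r t $        match s
  8  $ t r      r t $          match r
  9  $ t        t $            match t
Accept reached after 9 steps.

9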